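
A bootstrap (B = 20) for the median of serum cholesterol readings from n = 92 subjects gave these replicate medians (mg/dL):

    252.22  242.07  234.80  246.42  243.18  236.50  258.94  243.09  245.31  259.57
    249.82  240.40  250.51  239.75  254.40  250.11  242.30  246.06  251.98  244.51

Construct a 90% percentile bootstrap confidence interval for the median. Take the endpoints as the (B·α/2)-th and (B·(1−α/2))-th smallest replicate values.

(234.80, 258.94)

Sorted replicates: 234.80, 236.50, 239.75, 240.40, 242.07, 242.30, 243.09, 243.18, 244.51, 245.31, 246.06, 246.42, 249.82, 250.11, 250.51, 251.98, 252.22, 254.40, 258.94, 259.57
α = 0.10; lower rank = 20 × 0.050 = 1; upper rank = 20 × 0.950 = 19.
The 1st smallest replicate is 234.80; the 19th is 258.94.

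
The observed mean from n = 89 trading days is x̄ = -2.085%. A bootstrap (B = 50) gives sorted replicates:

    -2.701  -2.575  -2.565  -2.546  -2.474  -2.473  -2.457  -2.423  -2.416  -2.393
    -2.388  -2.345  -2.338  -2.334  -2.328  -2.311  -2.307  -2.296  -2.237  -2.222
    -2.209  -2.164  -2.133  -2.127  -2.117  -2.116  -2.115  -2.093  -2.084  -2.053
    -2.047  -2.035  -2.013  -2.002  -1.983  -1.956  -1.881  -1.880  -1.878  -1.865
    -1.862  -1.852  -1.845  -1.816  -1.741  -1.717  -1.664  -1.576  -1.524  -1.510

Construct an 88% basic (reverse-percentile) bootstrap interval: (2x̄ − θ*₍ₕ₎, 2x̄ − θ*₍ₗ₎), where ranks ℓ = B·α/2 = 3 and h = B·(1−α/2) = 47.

(-2.506, -1.605)

Percentile endpoints at ranks 3 and 47: θ*₍3₎ = -2.565, θ*₍47₎ = -1.664.
Basic interval reflects these around x̄:
  lower = 2 × -2.085 − -1.664 = -2.506
  upper = 2 × -2.085 − -2.565 = -1.605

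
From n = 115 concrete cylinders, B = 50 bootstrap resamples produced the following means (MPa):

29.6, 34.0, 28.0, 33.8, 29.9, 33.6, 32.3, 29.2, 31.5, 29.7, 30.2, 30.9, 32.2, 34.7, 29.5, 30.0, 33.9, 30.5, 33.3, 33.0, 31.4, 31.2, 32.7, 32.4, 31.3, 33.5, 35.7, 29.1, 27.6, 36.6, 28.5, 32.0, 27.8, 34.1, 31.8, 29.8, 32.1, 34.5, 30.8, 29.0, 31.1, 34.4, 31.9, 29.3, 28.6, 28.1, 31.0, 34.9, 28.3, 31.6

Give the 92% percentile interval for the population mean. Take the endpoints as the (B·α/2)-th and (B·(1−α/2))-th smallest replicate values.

(27.8, 34.9)

Sorted replicates: 27.6, 27.8, 28.0, 28.1, 28.3, 28.5, 28.6, 29.0, 29.1, 29.2, 29.3, 29.5, 29.6, 29.7, 29.8, 29.9, 30.0, 30.2, 30.5, 30.8, 30.9, 31.0, 31.1, 31.2, 31.3, 31.4, 31.5, 31.6, 31.8, 31.9, 32.0, 32.1, 32.2, 32.3, 32.4, 32.7, 33.0, 33.3, 33.5, 33.6, 33.8, 33.9, 34.0, 34.1, 34.4, 34.5, 34.7, 34.9, 35.7, 36.6
α = 0.08; lower rank = 50 × 0.040 = 2; upper rank = 50 × 0.960 = 48.
The 2nd smallest replicate is 27.8; the 48th is 34.9.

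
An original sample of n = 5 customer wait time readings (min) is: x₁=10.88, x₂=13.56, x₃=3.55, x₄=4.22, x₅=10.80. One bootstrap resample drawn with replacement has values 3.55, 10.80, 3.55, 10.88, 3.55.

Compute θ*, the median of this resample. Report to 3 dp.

θ* = 3.550

Sorted: 3.55, 3.55, 3.55, 10.80, 10.88
Median = middle value = 3.550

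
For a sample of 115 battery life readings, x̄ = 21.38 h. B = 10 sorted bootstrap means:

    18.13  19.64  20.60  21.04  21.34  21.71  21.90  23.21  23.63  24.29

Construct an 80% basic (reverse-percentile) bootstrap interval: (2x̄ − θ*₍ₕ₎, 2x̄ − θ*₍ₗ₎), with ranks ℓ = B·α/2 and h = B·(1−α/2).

(19.13, 24.63)

Percentile endpoints at ranks 1 and 9: θ*₍1₎ = 18.13, θ*₍9₎ = 23.63.
Basic interval reflects these around x̄:
  lower = 2 × 21.38 − 23.63 = 19.13
  upper = 2 × 21.38 − 18.13 = 24.63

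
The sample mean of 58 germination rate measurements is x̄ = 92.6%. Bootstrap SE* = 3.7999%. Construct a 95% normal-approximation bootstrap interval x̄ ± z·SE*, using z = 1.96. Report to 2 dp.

(85.15, 100.05)

Margin = 1.96 × 3.7999 = 7.448
Interval: 92.6 ± 7.448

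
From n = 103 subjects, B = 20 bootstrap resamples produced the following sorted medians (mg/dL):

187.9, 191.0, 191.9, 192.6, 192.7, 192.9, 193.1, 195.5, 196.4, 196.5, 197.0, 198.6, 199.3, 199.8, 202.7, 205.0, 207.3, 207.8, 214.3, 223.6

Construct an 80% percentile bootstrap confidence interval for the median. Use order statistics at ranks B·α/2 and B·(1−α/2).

(191.0, 207.8)

α = 0.20; lower rank = 20 × 0.100 = 2; upper rank = 20 × 0.900 = 18.
The 2nd smallest replicate is 191.0; the 18th is 207.8.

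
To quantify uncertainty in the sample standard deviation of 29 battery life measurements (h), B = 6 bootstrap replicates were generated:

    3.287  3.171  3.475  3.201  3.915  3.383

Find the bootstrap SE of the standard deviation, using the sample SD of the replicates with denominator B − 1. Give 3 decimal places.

SE* = 0.274

Bootstrap SE is the standard deviation of the 6 replicate standard deviations.
Mean of replicates: (3.287 + 3.171 + 3.475 + 3.201 + 3.915 + 3.383) / 6 = 20.4320 / 6 = 3.4053
Sum of squared deviations: (−0.1183)² + (−0.2343)² + (+0.0697)² + (−0.2043)² + (+0.5097)² + (−0.0223)² = 0.3758
Variance = 0.3758 / 5 = 0.0752
SE* = √0.0752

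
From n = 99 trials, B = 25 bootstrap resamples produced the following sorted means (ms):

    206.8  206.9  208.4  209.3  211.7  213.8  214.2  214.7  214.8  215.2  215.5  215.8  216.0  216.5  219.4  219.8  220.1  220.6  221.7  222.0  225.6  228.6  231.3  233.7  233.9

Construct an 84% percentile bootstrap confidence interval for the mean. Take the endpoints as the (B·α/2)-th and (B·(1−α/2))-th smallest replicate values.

α = 0.16; lower rank = 25 × 0.080 = 2; upper rank = 25 × 0.920 = 23.
The 2nd smallest replicate is 206.9; the 23rd is 231.3.

(206.9, 231.3)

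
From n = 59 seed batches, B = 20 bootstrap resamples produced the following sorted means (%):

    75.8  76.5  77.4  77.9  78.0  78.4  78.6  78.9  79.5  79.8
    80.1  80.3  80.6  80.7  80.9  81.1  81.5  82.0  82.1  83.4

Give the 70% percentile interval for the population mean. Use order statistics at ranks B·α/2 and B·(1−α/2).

α = 0.30; lower rank = 20 × 0.150 = 3; upper rank = 20 × 0.850 = 17.
The 3rd smallest replicate is 77.4; the 17th is 81.5.

(77.4, 81.5)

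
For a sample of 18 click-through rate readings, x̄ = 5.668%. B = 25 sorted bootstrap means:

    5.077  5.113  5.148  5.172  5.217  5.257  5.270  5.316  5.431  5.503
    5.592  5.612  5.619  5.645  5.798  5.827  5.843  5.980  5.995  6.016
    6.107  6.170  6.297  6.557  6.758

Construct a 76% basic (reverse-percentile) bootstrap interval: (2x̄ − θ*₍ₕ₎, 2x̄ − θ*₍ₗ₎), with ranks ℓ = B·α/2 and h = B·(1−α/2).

Percentile endpoints at ranks 3 and 22: θ*₍3₎ = 5.148, θ*₍22₎ = 6.170.
Basic interval reflects these around x̄:
  lower = 2 × 5.668 − 6.170 = 5.166
  upper = 2 × 5.668 − 5.148 = 6.188

(5.166, 6.188)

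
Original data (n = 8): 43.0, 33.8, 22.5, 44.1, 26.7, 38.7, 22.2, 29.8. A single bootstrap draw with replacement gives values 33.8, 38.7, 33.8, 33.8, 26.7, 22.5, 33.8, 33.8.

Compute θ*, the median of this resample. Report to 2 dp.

θ* = 33.80

Sorted: 22.5, 26.7, 33.8, 33.8, 33.8, 33.8, 33.8, 38.7
Median = average of the two middle values = 33.80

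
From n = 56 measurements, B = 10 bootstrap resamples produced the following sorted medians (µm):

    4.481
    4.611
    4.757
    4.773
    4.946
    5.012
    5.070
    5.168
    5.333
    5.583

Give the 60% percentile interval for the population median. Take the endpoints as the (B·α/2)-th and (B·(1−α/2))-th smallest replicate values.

(4.611, 5.168)

α = 0.40; lower rank = 10 × 0.200 = 2; upper rank = 10 × 0.800 = 8.
The 2nd smallest replicate is 4.611; the 8th is 5.168.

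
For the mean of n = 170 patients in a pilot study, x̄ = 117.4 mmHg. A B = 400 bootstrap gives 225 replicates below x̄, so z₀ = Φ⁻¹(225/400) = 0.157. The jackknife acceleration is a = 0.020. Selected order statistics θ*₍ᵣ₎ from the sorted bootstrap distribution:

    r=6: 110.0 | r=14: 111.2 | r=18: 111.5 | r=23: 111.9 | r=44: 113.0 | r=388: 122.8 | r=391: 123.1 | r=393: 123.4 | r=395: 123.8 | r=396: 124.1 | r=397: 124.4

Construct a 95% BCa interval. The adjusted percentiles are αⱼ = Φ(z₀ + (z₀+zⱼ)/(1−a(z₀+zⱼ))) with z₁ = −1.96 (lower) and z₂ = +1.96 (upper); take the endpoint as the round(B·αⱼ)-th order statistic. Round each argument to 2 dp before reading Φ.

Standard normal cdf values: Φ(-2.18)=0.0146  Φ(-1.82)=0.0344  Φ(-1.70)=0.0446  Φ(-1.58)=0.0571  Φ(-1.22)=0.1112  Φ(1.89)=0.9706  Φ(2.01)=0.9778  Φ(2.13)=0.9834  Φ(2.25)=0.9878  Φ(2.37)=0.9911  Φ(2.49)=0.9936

Lower: z₀ + z₁ = 0.157 + (-1.960) = -1.803; 1 − a(z₀+z₁) = 1 − (0.020)(-1.803) = 1.0361; argument = 0.157 + (-1.803)/1.0361 = -1.5832 → -1.58.
α₁ = Φ(-1.58) = 0.0571; rank = round(400 × 0.0571) = 23; θ*₍23₎ = 111.9.
Upper: z₀ + z₂ = 2.117; 1 − a(z₀+z₂) = 0.9577; argument = 2.3676 → 2.37; α₂ = 0.9911; rank = 396; θ*₍396₎ = 124.1.

(111.9, 124.1)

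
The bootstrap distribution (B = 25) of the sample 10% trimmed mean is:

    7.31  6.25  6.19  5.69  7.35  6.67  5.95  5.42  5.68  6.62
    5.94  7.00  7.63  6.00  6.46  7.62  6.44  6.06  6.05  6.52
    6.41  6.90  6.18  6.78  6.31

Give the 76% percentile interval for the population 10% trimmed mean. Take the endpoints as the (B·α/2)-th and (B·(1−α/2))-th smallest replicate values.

Sorted replicates: 5.42, 5.68, 5.69, 5.94, 5.95, 6.00, 6.05, 6.06, 6.18, 6.19, 6.25, 6.31, 6.41, 6.44, 6.46, 6.52, 6.62, 6.67, 6.78, 6.90, 7.00, 7.31, 7.35, 7.62, 7.63
α = 0.24; lower rank = 25 × 0.120 = 3; upper rank = 25 × 0.880 = 22.
The 3rd smallest replicate is 5.69; the 22nd is 7.31.

(5.69, 7.31)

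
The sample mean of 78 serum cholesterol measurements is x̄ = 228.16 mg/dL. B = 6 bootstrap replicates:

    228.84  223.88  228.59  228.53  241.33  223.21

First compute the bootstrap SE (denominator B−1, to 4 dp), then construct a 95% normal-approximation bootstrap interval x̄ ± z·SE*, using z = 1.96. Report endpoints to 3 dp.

(215.393, 240.927)

Mean of replicates = 229.0633; sum of squared deviations = 212.1579; SE* = √(212.1579/5) = 6.5140
Margin = 1.96 × 6.5140 = 12.7674
Interval: 228.16 ± 12.7674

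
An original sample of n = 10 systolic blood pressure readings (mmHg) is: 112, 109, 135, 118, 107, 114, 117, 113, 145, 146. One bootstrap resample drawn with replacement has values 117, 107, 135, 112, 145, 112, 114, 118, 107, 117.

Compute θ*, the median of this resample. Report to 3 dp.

θ* = 115.500

Sorted: 107, 107, 112, 112, 114, 117, 117, 118, 135, 145
Median = average of the two middle values = 115.500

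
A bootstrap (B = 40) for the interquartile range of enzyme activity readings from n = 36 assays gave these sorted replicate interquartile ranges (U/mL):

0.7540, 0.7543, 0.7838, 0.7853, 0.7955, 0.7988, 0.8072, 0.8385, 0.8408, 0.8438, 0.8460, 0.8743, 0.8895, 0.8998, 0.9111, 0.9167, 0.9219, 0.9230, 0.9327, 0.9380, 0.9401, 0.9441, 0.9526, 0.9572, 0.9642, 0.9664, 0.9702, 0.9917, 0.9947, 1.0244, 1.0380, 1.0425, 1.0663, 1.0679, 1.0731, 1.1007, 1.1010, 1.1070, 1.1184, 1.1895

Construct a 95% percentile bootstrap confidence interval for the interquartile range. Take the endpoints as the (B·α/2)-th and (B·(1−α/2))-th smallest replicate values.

α = 0.05; lower rank = 40 × 0.025 = 1; upper rank = 40 × 0.975 = 39.
The 1st smallest replicate is 0.7540; the 39th is 1.1184.

(0.7540, 1.1184)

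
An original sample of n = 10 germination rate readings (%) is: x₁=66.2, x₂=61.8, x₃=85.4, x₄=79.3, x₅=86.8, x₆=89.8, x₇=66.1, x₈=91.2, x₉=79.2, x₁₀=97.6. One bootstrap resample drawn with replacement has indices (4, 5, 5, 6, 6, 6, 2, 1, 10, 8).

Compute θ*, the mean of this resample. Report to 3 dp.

Resample values: 79.3, 86.8, 86.8, 89.8, 89.8, 89.8, 61.8, 66.2, 97.6, 91.2.
Mean = (79.3 + 86.8 + 86.8 + 89.8 + 89.8 + 89.8 + 61.8 + 66.2 + 97.6 + 91.2) / 10 = 839.10 / 10 = 83.910

θ* = 83.910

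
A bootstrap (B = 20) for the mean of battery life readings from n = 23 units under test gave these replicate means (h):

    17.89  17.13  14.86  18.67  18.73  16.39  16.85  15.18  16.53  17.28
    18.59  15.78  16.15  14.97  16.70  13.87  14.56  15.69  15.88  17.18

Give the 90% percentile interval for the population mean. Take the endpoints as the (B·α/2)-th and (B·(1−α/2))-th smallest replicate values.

(13.87, 18.67)

Sorted replicates: 13.87, 14.56, 14.86, 14.97, 15.18, 15.69, 15.78, 15.88, 16.15, 16.39, 16.53, 16.70, 16.85, 17.13, 17.18, 17.28, 17.89, 18.59, 18.67, 18.73
α = 0.10; lower rank = 20 × 0.050 = 1; upper rank = 20 × 0.950 = 19.
The 1st smallest replicate is 13.87; the 19th is 18.67.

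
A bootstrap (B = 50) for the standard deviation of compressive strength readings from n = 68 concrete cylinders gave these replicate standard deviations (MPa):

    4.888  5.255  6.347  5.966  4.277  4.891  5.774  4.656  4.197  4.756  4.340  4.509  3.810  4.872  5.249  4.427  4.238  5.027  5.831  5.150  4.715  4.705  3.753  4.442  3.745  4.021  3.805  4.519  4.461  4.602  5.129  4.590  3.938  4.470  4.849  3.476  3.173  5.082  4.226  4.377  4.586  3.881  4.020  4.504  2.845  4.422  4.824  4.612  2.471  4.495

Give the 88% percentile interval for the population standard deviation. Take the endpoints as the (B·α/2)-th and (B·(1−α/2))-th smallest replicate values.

Sorted replicates: 2.471, 2.845, 3.173, 3.476, 3.745, 3.753, 3.805, 3.810, 3.881, 3.938, 4.020, 4.021, 4.197, 4.226, 4.238, 4.277, 4.340, 4.377, 4.422, 4.427, 4.442, 4.461, 4.470, 4.495, 4.504, 4.509, 4.519, 4.586, 4.590, 4.602, 4.612, 4.656, 4.705, 4.715, 4.756, 4.824, 4.849, 4.872, 4.888, 4.891, 5.027, 5.082, 5.129, 5.150, 5.249, 5.255, 5.774, 5.831, 5.966, 6.347
α = 0.12; lower rank = 50 × 0.060 = 3; upper rank = 50 × 0.940 = 47.
The 3rd smallest replicate is 3.173; the 47th is 5.774.

(3.173, 5.774)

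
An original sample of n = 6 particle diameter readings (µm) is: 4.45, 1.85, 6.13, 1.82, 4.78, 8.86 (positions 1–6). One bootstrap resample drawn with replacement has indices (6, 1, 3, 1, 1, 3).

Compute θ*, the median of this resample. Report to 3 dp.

Resample values: 8.86, 4.45, 6.13, 4.45, 4.45, 6.13.
Sorted: 4.45, 4.45, 4.45, 6.13, 6.13, 8.86
Median = average of the two middle values = 5.290

θ* = 5.290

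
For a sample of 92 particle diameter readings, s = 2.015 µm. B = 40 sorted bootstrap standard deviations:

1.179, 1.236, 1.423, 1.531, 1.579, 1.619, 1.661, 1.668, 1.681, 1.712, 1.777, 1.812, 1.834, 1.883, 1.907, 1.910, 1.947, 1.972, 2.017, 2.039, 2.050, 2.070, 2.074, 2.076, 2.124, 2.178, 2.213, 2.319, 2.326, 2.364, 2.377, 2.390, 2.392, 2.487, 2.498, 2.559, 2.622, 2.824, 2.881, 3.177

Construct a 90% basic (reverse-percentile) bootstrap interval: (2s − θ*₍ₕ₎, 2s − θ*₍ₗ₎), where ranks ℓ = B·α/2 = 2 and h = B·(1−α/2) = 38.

(1.206, 2.794)

Percentile endpoints at ranks 2 and 38: θ*₍2₎ = 1.236, θ*₍38₎ = 2.824.
Basic interval reflects these around s:
  lower = 2 × 2.015 − 2.824 = 1.206
  upper = 2 × 2.015 − 1.236 = 2.794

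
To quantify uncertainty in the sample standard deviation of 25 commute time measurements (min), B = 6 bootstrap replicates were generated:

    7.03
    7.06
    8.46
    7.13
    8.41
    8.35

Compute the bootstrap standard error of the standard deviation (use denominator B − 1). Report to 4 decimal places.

Bootstrap SE is the standard deviation of the 6 replicate standard deviations.
Mean of replicates: (7.03 + 7.06 + 8.46 + 7.13 + 8.41 + 8.35) / 6 = 46.44000 / 6 = 7.74000
Sum of squared deviations: (−0.71000)² + (−0.68000)² + (+0.72000)² + (−0.61000)² + (+0.67000)² + (+0.61000)² = 2.67800
Variance = 2.67800 / 5 = 0.53560
SE* = √0.53560

SE* = 0.7318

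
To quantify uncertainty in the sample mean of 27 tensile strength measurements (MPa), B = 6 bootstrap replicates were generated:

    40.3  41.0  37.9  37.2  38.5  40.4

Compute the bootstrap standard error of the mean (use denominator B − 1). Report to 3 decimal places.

SE* = 1.554

Bootstrap SE is the standard deviation of the 6 replicate means.
Mean of replicates: (40.3 + 41.0 + 37.9 + 37.2 + 38.5 + 40.4) / 6 = 235.3000 / 6 = 39.2167
Sum of squared deviations: (+1.0833)² + (+1.7833)² + (−1.3167)² + (−2.0167)² + (−0.7167)² + (+1.1833)² = 12.0683
Variance = 12.0683 / 5 = 2.4137
SE* = √2.4137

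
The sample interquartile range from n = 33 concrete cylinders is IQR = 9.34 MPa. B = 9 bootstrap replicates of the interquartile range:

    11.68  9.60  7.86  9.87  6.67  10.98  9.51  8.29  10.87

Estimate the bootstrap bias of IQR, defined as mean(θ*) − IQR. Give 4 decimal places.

mean(θ*) = (11.68 + 9.60 + 7.86 + 9.87 + 6.67 + 10.98 + 9.51 + 8.29 + 10.87) / 9 = 9.48111
bias = 9.48111 − 9.34

bias = +0.1411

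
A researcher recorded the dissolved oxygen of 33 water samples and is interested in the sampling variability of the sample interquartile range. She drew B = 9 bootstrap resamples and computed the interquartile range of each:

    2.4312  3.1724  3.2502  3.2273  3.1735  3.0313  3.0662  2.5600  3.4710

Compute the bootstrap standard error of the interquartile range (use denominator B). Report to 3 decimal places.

Bootstrap SE is the standard deviation of the 9 replicate interquartile ranges.
Mean of replicates: (2.4312 + 3.1724 + 3.2502 + 3.2273 + 3.1735 + 3.0313 + 3.0662 + 2.5600 + 3.4710) / 9 = 27.38310 / 9 = 3.04257
Sum of squared deviations: (−0.61137)² + (+0.12983)² + (+0.20763)² + (+0.18473)² + (+0.13093)² + (−0.01127)² + (+0.02363)² + (−0.48257)² + (+0.42843)² = 0.90212
Variance = 0.90212 / 9 = 0.10024
SE* = √0.10024

SE* = 0.317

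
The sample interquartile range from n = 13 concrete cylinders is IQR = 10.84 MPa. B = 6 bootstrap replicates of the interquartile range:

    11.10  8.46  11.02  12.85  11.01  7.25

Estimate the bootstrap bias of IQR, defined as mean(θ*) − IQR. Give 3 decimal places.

mean(θ*) = (11.10 + 8.46 + 11.02 + 12.85 + 11.01 + 7.25) / 6 = 10.2817
bias = 10.2817 − 10.84

bias = −0.558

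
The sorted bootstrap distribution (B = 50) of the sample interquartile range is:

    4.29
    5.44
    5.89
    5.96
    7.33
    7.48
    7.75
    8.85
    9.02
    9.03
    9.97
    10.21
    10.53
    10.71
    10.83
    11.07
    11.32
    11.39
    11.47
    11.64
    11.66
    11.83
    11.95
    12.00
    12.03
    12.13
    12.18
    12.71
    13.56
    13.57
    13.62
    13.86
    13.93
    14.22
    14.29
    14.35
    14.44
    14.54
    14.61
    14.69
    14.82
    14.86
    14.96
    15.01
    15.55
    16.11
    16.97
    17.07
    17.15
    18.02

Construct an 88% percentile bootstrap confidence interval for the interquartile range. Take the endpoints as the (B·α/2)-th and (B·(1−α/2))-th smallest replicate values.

α = 0.12; lower rank = 50 × 0.060 = 3; upper rank = 50 × 0.940 = 47.
The 3rd smallest replicate is 5.89; the 47th is 16.97.

(5.89, 16.97)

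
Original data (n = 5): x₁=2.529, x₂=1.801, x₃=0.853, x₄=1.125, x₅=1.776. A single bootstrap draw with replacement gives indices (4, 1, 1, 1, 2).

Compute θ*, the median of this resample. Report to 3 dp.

θ* = 2.529

Resample values: 1.125, 2.529, 2.529, 2.529, 1.801.
Sorted: 1.125, 1.801, 2.529, 2.529, 2.529
Median = middle value = 2.529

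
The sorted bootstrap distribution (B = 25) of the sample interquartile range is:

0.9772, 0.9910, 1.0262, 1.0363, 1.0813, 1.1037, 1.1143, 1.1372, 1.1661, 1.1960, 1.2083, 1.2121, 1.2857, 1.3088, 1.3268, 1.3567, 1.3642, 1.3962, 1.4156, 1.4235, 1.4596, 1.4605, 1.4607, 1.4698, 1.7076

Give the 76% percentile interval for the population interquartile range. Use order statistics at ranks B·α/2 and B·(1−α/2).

(1.0262, 1.4605)

α = 0.24; lower rank = 25 × 0.120 = 3; upper rank = 25 × 0.880 = 22.
The 3rd smallest replicate is 1.0262; the 22nd is 1.4605.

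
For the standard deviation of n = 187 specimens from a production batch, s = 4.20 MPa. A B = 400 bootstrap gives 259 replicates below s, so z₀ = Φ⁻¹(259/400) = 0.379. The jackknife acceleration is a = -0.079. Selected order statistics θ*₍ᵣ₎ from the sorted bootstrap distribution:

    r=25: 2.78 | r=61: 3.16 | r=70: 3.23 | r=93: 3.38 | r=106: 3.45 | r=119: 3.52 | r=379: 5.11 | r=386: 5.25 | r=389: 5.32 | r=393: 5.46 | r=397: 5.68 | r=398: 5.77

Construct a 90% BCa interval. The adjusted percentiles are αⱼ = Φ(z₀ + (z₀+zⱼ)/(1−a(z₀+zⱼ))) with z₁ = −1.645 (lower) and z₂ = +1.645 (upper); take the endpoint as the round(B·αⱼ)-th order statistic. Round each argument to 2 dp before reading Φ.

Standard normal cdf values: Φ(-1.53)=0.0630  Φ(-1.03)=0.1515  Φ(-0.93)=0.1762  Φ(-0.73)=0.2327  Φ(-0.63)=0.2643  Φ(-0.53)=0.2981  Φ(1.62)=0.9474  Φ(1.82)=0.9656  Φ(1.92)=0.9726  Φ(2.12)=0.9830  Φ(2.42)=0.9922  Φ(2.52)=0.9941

(3.16, 5.46)

Lower: z₀ + z₁ = 0.379 + (-1.645) = -1.266; 1 − a(z₀+z₁) = 1 − (-0.079)(-1.266) = 0.9000; argument = 0.379 + (-1.266)/0.9000 = -1.0277 → -1.03.
α₁ = Φ(-1.03) = 0.1515; rank = round(400 × 0.1515) = 61; θ*₍61₎ = 3.16.
Upper: z₀ + z₂ = 2.024; 1 − a(z₀+z₂) = 1.1599; argument = 2.1240 → 2.12; α₂ = 0.9830; rank = 393; θ*₍393₎ = 5.46.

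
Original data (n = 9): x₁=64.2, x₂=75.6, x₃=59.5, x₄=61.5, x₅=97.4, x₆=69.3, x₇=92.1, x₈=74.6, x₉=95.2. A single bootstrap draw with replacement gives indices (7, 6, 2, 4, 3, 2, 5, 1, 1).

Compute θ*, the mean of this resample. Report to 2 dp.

θ* = 73.27

Resample values: 92.1, 69.3, 75.6, 61.5, 59.5, 75.6, 97.4, 64.2, 64.2.
Mean = (92.1 + 69.3 + 75.6 + 61.5 + 59.5 + 75.6 + 97.4 + 64.2 + 64.2) / 9 = 659.40 / 9 = 73.27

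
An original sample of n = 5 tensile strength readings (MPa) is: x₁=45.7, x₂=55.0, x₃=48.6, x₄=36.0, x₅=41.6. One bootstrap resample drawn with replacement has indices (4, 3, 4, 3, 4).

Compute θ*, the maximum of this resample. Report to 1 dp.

θ* = 48.6

Resample values: 36.0, 48.6, 36.0, 48.6, 36.0.
Maximum = 48.6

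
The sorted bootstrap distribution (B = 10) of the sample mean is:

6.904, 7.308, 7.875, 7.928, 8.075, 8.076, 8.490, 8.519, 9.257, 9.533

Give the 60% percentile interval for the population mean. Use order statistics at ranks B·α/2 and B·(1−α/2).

(7.308, 8.519)

α = 0.40; lower rank = 10 × 0.200 = 2; upper rank = 10 × 0.800 = 8.
The 2nd smallest replicate is 7.308; the 8th is 8.519.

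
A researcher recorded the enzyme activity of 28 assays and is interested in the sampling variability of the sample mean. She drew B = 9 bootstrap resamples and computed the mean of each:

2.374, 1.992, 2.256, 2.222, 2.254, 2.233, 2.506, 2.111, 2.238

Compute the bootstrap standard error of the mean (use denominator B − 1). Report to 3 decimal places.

SE* = 0.145

Bootstrap SE is the standard deviation of the 9 replicate means.
Mean of replicates: (2.374 + 1.992 + 2.256 + 2.222 + 2.254 + 2.233 + 2.506 + 2.111 + 2.238) / 9 = 20.1860 / 9 = 2.2429
Sum of squared deviations: (+0.1311)² + (−0.2509)² + (+0.0131)² + (−0.0209)² + (+0.0111)² + (−0.0099)² + (+0.2631)² + (−0.1319)² + (−0.0049)² = 0.1676
Variance = 0.1676 / 8 = 0.0210
SE* = √0.0210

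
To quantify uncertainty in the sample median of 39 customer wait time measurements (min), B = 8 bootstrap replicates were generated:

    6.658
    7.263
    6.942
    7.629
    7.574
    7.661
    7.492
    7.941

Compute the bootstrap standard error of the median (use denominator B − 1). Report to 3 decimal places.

SE* = 0.419

Bootstrap SE is the standard deviation of the 8 replicate medians.
Mean of replicates: (6.658 + 7.263 + 6.942 + 7.629 + 7.574 + 7.661 + 7.492 + 7.941) / 8 = 59.1600 / 8 = 7.3950
Sum of squared deviations: (−0.7370)² + (−0.1320)² + (−0.4530)² + (+0.2340)² + (+0.1790)² + (+0.2660)² + (+0.0970)² + (+0.5460)² = 1.2309
Variance = 1.2309 / 7 = 0.1758
SE* = √0.1758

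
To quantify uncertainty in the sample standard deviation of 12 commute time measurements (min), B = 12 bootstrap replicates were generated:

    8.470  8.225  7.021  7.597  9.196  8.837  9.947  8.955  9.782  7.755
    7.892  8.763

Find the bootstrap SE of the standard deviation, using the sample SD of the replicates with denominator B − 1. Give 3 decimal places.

SE* = 0.884

Bootstrap SE is the standard deviation of the 12 replicate standard deviations.
Mean of replicates: (8.470 + 8.225 + 7.021 + 7.597 + 9.196 + 8.837 + 9.947 + 8.955 + 9.782 + 7.755 + 7.892 + 8.763) / 12 = 102.4400 / 12 = 8.5367
Sum of squared deviations: (−0.0667)² + (−0.3117)² + (−1.5157)² + (−0.9397)² + (+0.6593)² + (+0.3003)² + (+1.4103)² + (+0.4183)² + (+1.2453)² + (−0.7817)² + (−0.6447)² + (+0.2263)² = 8.5994
Variance = 8.5994 / 11 = 0.7818
SE* = √0.7818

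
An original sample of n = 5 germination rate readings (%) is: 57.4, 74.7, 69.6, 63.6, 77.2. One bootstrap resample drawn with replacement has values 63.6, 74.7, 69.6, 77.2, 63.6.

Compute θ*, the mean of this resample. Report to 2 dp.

Mean = (63.6 + 74.7 + 69.6 + 77.2 + 63.6) / 5 = 348.70 / 5 = 69.74

θ* = 69.74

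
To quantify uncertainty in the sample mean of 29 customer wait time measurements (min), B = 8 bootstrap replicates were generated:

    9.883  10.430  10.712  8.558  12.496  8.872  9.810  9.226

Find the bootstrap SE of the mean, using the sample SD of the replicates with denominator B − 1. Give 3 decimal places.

Bootstrap SE is the standard deviation of the 8 replicate means.
Mean of replicates: (9.883 + 10.430 + 10.712 + 8.558 + 12.496 + 8.872 + 9.810 + 9.226) / 8 = 79.9870 / 8 = 9.9984
Sum of squared deviations: (−0.1154)² + (+0.4316)² + (+0.7136)² + (−1.4404)² + (+2.4976)² + (−1.1264)² + (−0.1884)² + (−0.7724)² = 10.9225
Variance = 10.9225 / 7 = 1.5604
SE* = √1.5604

SE* = 1.249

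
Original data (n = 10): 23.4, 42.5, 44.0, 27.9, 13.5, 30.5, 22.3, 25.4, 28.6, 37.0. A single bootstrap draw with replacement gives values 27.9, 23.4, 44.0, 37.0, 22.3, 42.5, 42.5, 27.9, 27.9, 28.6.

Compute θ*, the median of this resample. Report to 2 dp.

Sorted: 22.3, 23.4, 27.9, 27.9, 27.9, 28.6, 37.0, 42.5, 42.5, 44.0
Median = average of the two middle values = 28.25

θ* = 28.25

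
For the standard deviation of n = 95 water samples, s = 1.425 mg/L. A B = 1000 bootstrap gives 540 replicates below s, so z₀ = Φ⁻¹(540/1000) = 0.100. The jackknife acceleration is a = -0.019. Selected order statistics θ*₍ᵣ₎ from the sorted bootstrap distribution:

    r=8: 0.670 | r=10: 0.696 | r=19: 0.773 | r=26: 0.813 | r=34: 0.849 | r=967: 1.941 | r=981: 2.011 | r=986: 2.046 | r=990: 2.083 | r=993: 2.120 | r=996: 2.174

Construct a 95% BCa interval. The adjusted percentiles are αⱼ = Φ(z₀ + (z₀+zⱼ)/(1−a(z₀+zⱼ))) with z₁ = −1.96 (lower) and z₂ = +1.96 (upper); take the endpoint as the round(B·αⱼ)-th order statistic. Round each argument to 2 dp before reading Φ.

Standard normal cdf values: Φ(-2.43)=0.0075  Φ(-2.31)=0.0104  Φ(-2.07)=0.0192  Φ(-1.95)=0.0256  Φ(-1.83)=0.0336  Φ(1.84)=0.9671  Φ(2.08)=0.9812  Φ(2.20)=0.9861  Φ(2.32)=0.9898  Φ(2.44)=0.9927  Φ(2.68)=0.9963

(0.849, 2.011)

Lower: z₀ + z₁ = 0.100 + (-1.960) = -1.860; 1 − a(z₀+z₁) = 1 − (-0.019)(-1.860) = 0.9647; argument = 0.100 + (-1.860)/0.9647 = -1.8281 → -1.83.
α₁ = Φ(-1.83) = 0.0336; rank = round(1000 × 0.0336) = 34; θ*₍34₎ = 0.849.
Upper: z₀ + z₂ = 2.060; 1 − a(z₀+z₂) = 1.0391; argument = 2.0824 → 2.08; α₂ = 0.9812; rank = 981; θ*₍981₎ = 2.011.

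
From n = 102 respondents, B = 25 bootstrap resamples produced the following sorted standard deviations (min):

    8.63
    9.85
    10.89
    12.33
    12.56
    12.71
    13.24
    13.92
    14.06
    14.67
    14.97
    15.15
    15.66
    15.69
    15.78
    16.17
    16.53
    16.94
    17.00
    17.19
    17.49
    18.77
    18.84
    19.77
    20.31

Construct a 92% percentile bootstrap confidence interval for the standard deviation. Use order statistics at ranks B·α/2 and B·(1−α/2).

(8.63, 19.77)

α = 0.08; lower rank = 25 × 0.040 = 1; upper rank = 25 × 0.960 = 24.
The 1st smallest replicate is 8.63; the 24th is 19.77.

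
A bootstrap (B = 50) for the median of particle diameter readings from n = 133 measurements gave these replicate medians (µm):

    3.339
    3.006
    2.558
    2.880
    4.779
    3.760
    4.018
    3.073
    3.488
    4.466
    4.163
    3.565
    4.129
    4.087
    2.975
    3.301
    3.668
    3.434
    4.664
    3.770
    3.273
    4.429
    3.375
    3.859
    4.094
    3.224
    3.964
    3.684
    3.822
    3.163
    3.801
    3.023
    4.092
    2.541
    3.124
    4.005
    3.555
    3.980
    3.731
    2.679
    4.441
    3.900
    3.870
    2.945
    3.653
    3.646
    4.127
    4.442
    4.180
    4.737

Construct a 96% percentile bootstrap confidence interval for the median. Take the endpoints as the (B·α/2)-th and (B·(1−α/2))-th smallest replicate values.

Sorted replicates: 2.541, 2.558, 2.679, 2.880, 2.945, 2.975, 3.006, 3.023, 3.073, 3.124, 3.163, 3.224, 3.273, 3.301, 3.339, 3.375, 3.434, 3.488, 3.555, 3.565, 3.646, 3.653, 3.668, 3.684, 3.731, 3.760, 3.770, 3.801, 3.822, 3.859, 3.870, 3.900, 3.964, 3.980, 4.005, 4.018, 4.087, 4.092, 4.094, 4.127, 4.129, 4.163, 4.180, 4.429, 4.441, 4.442, 4.466, 4.664, 4.737, 4.779
α = 0.04; lower rank = 50 × 0.020 = 1; upper rank = 50 × 0.980 = 49.
The 1st smallest replicate is 2.541; the 49th is 4.737.

(2.541, 4.737)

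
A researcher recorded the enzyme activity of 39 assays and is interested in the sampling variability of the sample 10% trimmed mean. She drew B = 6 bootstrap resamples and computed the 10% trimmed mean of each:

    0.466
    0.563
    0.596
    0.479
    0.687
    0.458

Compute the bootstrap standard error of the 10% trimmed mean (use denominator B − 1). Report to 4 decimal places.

SE* = 0.0908

Bootstrap SE is the standard deviation of the 6 replicate 10% trimmed means.
Mean of replicates: (0.466 + 0.563 + 0.596 + 0.479 + 0.687 + 0.458) / 6 = 3.24900 / 6 = 0.54150
Sum of squared deviations: (−0.07550)² + (+0.02150)² + (+0.05450)² + (−0.06250)² + (+0.14550)² + (−0.08350)² = 0.04118
Variance = 0.04118 / 5 = 0.00824
SE* = √0.00824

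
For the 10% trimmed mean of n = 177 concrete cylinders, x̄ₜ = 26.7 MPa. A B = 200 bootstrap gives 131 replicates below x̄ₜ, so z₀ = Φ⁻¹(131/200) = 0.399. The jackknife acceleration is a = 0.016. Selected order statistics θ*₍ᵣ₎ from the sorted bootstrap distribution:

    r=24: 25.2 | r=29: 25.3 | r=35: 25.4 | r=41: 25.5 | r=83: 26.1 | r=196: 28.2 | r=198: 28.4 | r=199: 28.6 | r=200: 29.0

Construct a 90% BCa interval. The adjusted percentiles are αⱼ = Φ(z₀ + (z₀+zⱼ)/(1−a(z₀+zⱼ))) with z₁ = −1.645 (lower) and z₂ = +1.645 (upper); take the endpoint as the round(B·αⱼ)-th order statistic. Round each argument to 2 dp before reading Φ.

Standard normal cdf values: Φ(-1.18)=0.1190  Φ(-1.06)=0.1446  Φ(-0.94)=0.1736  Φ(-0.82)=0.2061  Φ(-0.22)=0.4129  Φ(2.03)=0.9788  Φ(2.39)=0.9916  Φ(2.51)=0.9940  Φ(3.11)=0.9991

(25.5, 28.6)

Lower: z₀ + z₁ = 0.399 + (-1.645) = -1.246; 1 − a(z₀+z₁) = 1 − (0.016)(-1.246) = 1.0199; argument = 0.399 + (-1.246)/1.0199 = -0.8226 → -0.82.
α₁ = Φ(-0.82) = 0.2061; rank = round(200 × 0.2061) = 41; θ*₍41₎ = 25.5.
Upper: z₀ + z₂ = 2.044; 1 − a(z₀+z₂) = 0.9673; argument = 2.5121 → 2.51; α₂ = 0.9940; rank = 199; θ*₍199₎ = 28.6.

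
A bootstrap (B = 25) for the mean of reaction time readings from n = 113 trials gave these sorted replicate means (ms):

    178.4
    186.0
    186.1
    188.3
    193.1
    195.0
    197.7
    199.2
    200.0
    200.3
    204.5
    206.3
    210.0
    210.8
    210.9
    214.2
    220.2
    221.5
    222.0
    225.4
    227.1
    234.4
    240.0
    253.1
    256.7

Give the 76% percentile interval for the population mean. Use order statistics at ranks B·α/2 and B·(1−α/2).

α = 0.24; lower rank = 25 × 0.120 = 3; upper rank = 25 × 0.880 = 22.
The 3rd smallest replicate is 186.1; the 22nd is 234.4.

(186.1, 234.4)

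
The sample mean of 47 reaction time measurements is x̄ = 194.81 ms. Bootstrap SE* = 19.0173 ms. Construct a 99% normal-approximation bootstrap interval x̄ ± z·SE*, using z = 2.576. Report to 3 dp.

Margin = 2.576 × 19.0173 = 48.9886
Interval: 194.81 ± 48.9886

(145.821, 243.799)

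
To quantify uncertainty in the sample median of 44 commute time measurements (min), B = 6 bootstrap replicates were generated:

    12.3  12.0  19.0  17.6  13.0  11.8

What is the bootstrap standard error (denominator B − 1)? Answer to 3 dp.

Bootstrap SE is the standard deviation of the 6 replicate medians.
Mean of replicates: (12.3 + 12.0 + 19.0 + 17.6 + 13.0 + 11.8) / 6 = 85.7000 / 6 = 14.2833
Sum of squared deviations: (−1.9833)² + (−2.2833)² + (+4.7167)² + (+3.3167)² + (−1.2833)² + (−2.4833)² = 50.2083
Variance = 50.2083 / 5 = 10.0417
SE* = √10.0417

SE* = 3.169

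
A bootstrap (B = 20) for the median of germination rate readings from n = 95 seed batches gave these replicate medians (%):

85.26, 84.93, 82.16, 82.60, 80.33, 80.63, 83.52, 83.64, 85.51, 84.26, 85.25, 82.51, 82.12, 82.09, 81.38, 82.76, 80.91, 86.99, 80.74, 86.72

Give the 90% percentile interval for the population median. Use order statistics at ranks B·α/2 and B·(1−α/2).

(80.33, 86.72)

Sorted replicates: 80.33, 80.63, 80.74, 80.91, 81.38, 82.09, 82.12, 82.16, 82.51, 82.60, 82.76, 83.52, 83.64, 84.26, 84.93, 85.25, 85.26, 85.51, 86.72, 86.99
α = 0.10; lower rank = 20 × 0.050 = 1; upper rank = 20 × 0.950 = 19.
The 1st smallest replicate is 80.33; the 19th is 86.72.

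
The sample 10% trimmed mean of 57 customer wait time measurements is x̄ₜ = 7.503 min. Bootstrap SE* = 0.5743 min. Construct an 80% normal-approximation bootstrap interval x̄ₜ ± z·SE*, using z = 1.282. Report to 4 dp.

Margin = 1.282 × 0.5743 = 0.73625
Interval: 7.503 ± 0.73625

(6.7667, 8.2393)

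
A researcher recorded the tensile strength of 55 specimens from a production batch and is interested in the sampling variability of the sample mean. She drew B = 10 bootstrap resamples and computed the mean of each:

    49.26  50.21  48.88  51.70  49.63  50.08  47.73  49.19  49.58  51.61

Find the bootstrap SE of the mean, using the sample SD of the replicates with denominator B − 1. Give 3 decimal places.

Bootstrap SE is the standard deviation of the 10 replicate means.
Mean of replicates: (49.26 + 50.21 + 48.88 + 51.70 + 49.63 + 50.08 + 47.73 + 49.19 + 49.58 + 51.61) / 10 = 497.8700 / 10 = 49.7870
Sum of squared deviations: (−0.5270)² + (+0.4230)² + (−0.9070)² + (+1.9130)² + (−0.1570)² + (+0.2930)² + (−2.0570)² + (−0.5970)² + (−0.2070)² + (+1.8230)² = 13.0032
Variance = 13.0032 / 9 = 1.4448
SE* = √1.4448

SE* = 1.202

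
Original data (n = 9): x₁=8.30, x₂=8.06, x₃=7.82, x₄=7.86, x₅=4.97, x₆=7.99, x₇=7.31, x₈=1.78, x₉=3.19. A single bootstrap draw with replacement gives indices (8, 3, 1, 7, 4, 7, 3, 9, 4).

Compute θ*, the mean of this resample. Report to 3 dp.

θ* = 6.583

Resample values: 1.78, 7.82, 8.30, 7.31, 7.86, 7.31, 7.82, 3.19, 7.86.
Mean = (1.78 + 7.82 + 8.30 + 7.31 + 7.86 + 7.31 + 7.82 + 3.19 + 7.86) / 9 = 59.250 / 9 = 6.583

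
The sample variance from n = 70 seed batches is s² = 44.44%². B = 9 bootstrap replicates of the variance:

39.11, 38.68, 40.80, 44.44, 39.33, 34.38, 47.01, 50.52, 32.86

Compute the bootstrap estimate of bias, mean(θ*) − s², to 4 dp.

bias = −3.6478

mean(θ*) = (39.11 + 38.68 + 40.80 + 44.44 + 39.33 + 34.38 + 47.01 + 50.52 + 32.86) / 9 = 40.79222
bias = 40.79222 − 44.44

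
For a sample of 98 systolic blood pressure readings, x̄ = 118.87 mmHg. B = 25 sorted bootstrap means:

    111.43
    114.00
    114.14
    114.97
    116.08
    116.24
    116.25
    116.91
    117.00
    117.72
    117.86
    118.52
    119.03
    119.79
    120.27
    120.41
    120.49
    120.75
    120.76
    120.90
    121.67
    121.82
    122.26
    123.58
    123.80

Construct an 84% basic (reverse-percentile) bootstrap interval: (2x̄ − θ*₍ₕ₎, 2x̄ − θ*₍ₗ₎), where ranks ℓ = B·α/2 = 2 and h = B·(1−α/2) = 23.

Percentile endpoints at ranks 2 and 23: θ*₍2₎ = 114.00, θ*₍23₎ = 122.26.
Basic interval reflects these around x̄:
  lower = 2 × 118.87 − 122.26 = 115.48
  upper = 2 × 118.87 − 114.00 = 123.74

(115.48, 123.74)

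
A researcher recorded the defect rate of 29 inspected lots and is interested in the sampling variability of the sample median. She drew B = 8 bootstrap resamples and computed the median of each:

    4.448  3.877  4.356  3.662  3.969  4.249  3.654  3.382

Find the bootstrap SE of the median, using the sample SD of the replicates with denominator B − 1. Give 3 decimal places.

SE* = 0.378

Bootstrap SE is the standard deviation of the 8 replicate medians.
Mean of replicates: (4.448 + 3.877 + 4.356 + 3.662 + 3.969 + 4.249 + 3.654 + 3.382) / 8 = 31.5970 / 8 = 3.9496
Sum of squared deviations: (+0.4984)² + (−0.0726)² + (+0.4064)² + (−0.2876)² + (+0.0194)² + (+0.2994)² + (−0.2956)² + (−0.5676)² = 1.0011
Variance = 1.0011 / 7 = 0.1430
SE* = √0.1430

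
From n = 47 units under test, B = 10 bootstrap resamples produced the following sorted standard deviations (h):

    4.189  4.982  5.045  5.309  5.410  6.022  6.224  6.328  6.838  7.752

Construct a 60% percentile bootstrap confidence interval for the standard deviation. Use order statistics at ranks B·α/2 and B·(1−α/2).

α = 0.40; lower rank = 10 × 0.200 = 2; upper rank = 10 × 0.800 = 8.
The 2nd smallest replicate is 4.982; the 8th is 6.328.

(4.982, 6.328)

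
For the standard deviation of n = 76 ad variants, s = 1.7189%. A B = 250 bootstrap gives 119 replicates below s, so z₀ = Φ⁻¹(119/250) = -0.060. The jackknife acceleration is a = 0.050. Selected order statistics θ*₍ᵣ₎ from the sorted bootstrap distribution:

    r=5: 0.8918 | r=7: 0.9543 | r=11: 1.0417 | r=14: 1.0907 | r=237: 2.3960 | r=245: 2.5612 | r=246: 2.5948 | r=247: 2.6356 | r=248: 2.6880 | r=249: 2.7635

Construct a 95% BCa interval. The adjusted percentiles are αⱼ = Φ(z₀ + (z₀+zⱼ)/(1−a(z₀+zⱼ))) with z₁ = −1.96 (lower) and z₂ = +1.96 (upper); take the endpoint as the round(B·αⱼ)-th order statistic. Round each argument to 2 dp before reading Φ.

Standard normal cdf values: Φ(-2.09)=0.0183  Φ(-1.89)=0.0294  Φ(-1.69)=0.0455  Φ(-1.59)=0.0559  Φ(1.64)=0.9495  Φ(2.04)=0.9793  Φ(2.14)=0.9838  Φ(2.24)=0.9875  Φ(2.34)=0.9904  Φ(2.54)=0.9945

Lower: z₀ + z₁ = -0.060 + (-1.960) = -2.020; 1 − a(z₀+z₁) = 1 − (0.050)(-2.020) = 1.1010; argument = -0.060 + (-2.020)/1.1010 = -1.8947 → -1.89.
α₁ = Φ(-1.89) = 0.0294; rank = round(250 × 0.0294) = 7; θ*₍7₎ = 0.9543.
Upper: z₀ + z₂ = 1.900; 1 − a(z₀+z₂) = 0.9050; argument = 2.0394 → 2.04; α₂ = 0.9793; rank = 245; θ*₍245₎ = 2.5612.

(0.9543, 2.5612)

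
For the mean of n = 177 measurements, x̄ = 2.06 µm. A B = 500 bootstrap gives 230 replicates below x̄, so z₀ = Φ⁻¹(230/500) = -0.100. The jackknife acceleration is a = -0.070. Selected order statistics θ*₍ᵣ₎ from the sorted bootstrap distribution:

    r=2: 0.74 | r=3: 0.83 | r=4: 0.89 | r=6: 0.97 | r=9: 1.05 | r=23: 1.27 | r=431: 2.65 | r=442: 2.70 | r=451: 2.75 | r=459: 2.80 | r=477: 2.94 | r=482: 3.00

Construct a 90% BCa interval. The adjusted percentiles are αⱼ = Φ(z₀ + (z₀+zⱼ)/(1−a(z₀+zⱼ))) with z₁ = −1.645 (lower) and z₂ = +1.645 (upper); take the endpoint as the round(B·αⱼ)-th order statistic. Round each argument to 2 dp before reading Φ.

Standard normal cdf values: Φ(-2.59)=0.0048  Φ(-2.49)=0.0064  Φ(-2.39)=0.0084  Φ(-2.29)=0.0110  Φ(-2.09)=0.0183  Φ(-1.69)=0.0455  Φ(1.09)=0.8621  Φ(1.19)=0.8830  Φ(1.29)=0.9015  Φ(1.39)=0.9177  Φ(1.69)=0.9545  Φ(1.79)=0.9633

(1.05, 2.75)

Lower: z₀ + z₁ = -0.100 + (-1.645) = -1.745; 1 − a(z₀+z₁) = 1 − (-0.070)(-1.745) = 0.8779; argument = -0.100 + (-1.745)/0.8779 = -2.0878 → -2.09.
α₁ = Φ(-2.09) = 0.0183; rank = round(500 × 0.0183) = 9; θ*₍9₎ = 1.05.
Upper: z₀ + z₂ = 1.545; 1 − a(z₀+z₂) = 1.1081; argument = 1.2942 → 1.29; α₂ = 0.9015; rank = 451; θ*₍451₎ = 2.75.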